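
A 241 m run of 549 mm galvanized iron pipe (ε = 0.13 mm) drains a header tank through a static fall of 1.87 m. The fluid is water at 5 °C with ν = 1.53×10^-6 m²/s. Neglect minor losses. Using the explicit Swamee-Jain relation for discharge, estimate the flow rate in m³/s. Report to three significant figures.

Swamee-Jain (Type II): Q = -0.965·√(gD⁵h_f/L)·ln[ε/(3.7D) + √(3.17ν²L/(gD³h_f))]
√(gD⁵h_f/L) = √(9.81·0.549⁵·1.87/241) = 0.06161
ε/(3.7D) = 6.40×10^-5; √(3.17ν²L/(gD³h_f)) = 2.43×10^-5
Q = -0.965·0.06161·ln(8.827×10^-5) = 0.5550 m³/s
Check: V = 2.34 m/s, Re = 8.41×10^5, f = 0.01530, h_f = 1.88 m ≈ 1.87 m ✓

Q ≈ 0.555 m³/s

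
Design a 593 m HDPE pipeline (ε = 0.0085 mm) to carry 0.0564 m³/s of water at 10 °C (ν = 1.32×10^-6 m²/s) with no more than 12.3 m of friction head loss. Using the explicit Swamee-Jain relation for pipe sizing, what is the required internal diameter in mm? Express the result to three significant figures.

Swamee-Jain (Type III): D = 0.66·[ε^1.25·(LQ²/(gh_f))^4.75 + ν·Q^9.4·(L/(gh_f))^5.2]^0.04
LQ²/(gh_f) = 0.01563; L/(gh_f) = 4.915
Term 1 = ε^1.25·(…)^4.75 = 1.21×10^-15; Term 2 = ν·Q^9.4·(…)^5.2 = 9.51×10^-15
D = 0.66·(1.21×10^-15 + 9.51×10^-15)^0.04 = 0.1823 m = 182 mm
Check: V = 2.16 m/s, Re = 2.98×10^5, f = 0.01491, h_f = 11.5 m ≈ 12.3 m ✓

D ≈ 182 mm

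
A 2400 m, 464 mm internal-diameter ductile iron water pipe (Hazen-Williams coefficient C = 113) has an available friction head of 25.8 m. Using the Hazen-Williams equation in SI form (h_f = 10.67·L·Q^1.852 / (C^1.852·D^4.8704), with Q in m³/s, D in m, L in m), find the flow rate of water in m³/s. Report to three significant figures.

Rearranging: Q = [h_f·C^1.852·D^4.8704 / (10.67·L)]^(1/1.852)
Q = [25.8·113^1.852·0.464^4.8704 / (10.67·2400)]^0.540 = 0.3614 m³/s

Q ≈ 0.361 m³/s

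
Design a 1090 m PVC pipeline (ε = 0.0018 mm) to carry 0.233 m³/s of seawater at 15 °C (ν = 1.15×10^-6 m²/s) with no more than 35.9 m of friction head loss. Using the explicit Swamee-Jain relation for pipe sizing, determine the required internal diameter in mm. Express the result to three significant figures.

D ≈ 280 mm

Swamee-Jain (Type III): D = 0.66·[ε^1.25·(LQ²/(gh_f))^4.75 + ν·Q^9.4·(L/(gh_f))^5.2]^0.04
LQ²/(gh_f) = 0.1680; L/(gh_f) = 3.095
Term 1 = ε^1.25·(…)^4.75 = 1.38×10^-11; Term 2 = ν·Q^9.4·(…)^5.2 = 4.63×10^-10
D = 0.66·(1.38×10^-11 + 4.63×10^-10)^0.04 = 0.2797 m = 280 mm
Check: V = 3.79 m/s, Re = 9.22×10^5, f = 0.01192, h_f = 34.1 m ≈ 35.9 m ✓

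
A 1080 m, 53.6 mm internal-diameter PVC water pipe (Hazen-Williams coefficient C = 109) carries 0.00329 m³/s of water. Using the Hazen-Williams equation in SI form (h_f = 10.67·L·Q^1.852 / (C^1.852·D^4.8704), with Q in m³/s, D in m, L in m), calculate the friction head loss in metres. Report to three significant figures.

h_f = 10.67·1080·0.00329^1.852 / (109^1.852·0.0536^4.8704) = 75.79 m

h_f ≈ 75.8 m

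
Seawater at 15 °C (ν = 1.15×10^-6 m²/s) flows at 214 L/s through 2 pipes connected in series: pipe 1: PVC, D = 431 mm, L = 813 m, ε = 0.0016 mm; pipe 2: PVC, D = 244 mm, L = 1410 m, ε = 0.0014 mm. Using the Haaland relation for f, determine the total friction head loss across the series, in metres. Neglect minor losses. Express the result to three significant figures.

Pipe 1: V = 1.467 m/s, Re = 5.50×10^5, ε/D = 3.71×10^-6, f = 0.01289, h_1 = f(L/D)V²/2g = 2.666 m
Pipe 2: V = 4.577 m/s, Re = 9.71×10^5, ε/D = 5.74×10^-6, f = 0.01174, h_2 = f(L/D)V²/2g = 72.43 m
Series → Q common, losses add: H = Σh = 75.10 m

H ≈ 75.1 m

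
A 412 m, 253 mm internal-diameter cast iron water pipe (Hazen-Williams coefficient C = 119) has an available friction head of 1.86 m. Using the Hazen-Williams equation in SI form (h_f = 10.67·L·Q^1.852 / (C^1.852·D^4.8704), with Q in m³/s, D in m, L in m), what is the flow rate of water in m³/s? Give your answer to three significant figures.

Q ≈ 0.0483 m³/s

Rearranging: Q = [h_f·C^1.852·D^4.8704 / (10.67·L)]^(1/1.852)
Q = [1.86·119^1.852·0.253^4.8704 / (10.67·412)]^0.540 = 0.04834 m³/s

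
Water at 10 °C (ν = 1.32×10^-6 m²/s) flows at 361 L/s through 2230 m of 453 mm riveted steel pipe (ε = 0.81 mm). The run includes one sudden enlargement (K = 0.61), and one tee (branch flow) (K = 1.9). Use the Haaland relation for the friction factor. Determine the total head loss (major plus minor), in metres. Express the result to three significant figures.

H_L ≈ 29.6 m

V = 4Q/(πD²) = 2.240 m/s; V²/2g = 0.2557 m
Re = 7.69×10^5, ε/D = 0.00179 → f = 0.02301 (Haaland)
Major: h_f = f(L/D)·V²/2g = 0.02301·4923·0.2557 = 28.97 m
Minor: ΣK = 2.51; h_m = ΣK·V²/2g = 0.6418 m
Total H_L = 28.97 + 0.6418 = 29.61 m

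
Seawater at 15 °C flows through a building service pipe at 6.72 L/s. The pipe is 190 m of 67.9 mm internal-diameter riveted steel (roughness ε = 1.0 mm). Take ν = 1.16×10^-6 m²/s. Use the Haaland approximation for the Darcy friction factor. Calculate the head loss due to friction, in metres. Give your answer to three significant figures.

h_f ≈ 21.6 m

V = 4Q/(πD²) = 4·0.00672/(π·0.0679²) = 1.856 m/s
Re = VD/ν = 1.856·0.0679/1.16×10^-6 = 1.09×10^5 → turbulent
ε/D = 1.0/67.9 = 0.0147
Haaland: f = 0.04390
h_f = f(L/D)V²/(2g) = 0.04390·(190/0.0679)·1.856²/(2·9.81) = 21.56 m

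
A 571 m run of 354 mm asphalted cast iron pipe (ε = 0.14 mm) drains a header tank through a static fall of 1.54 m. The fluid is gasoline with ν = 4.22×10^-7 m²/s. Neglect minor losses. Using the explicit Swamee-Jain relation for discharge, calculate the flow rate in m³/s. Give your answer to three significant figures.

Q ≈ 0.105 m³/s

Swamee-Jain (Type II): Q = -0.965·√(gD⁵h_f/L)·ln[ε/(3.7D) + √(3.17ν²L/(gD³h_f))]
√(gD⁵h_f/L) = √(9.81·0.354⁵·1.54/571) = 0.01213
ε/(3.7D) = 1.07×10^-4; √(3.17ν²L/(gD³h_f)) = 2.19×10^-5
Q = -0.965·0.01213·ln(1.288×10^-4) = 0.1048 m³/s
Check: V = 1.07 m/s, Re = 8.93×10^5, f = 0.01662, h_f = 1.55 m ≈ 1.54 m ✓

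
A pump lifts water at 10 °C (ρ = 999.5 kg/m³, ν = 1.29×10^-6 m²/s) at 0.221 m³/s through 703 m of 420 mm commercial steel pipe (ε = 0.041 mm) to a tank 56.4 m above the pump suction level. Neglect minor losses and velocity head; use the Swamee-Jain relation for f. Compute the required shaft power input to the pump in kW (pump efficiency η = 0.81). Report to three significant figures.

P_shaft ≈ 159 kW

V = 4Q/(πD²) = 1.595 m/s; Re = 5.19×10^5; ε/D = 9.76×10^-5; f = 0.01438
h_f = f(L/D)V²/2g = 3.121 m
Total head H = z + h_f = 56.4 + 3.121 = 59.52 m
P_hyd = ρgQH = 999.5·9.81·0.221·59.52 = 129.0 kW
P_shaft = P_hyd/η = 129.0/0.81 = 159.2 kW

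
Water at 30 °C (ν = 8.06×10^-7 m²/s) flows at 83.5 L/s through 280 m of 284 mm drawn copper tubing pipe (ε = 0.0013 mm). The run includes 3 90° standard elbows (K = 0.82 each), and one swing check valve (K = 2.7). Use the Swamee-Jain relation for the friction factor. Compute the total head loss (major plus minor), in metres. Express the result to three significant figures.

V = 4Q/(πD²) = 1.318 m/s; V²/2g = 0.08856 m
Re = 4.64×10^5, ε/D = 4.58×10^-6 → f = 0.01334 (Swamee-Jain)
Major: h_f = f(L/D)·V²/2g = 0.01334·985.9·0.08856 = 1.164 m
Minor: ΣK = 5.16; h_m = ΣK·V²/2g = 0.4570 m
Total H_L = 1.164 + 0.4570 = 1.621 m

H_L ≈ 1.62 m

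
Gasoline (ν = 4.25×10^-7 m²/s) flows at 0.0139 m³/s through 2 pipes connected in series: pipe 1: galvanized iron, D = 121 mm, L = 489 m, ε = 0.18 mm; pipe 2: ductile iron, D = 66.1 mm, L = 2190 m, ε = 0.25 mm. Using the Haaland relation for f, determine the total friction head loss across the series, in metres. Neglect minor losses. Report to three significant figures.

Pipe 1: V = 1.209 m/s, Re = 3.44×10^5, ε/D = 0.00149, f = 0.02229, h_1 = f(L/D)V²/2g = 6.710 m
Pipe 2: V = 4.051 m/s, Re = 6.30×10^5, ε/D = 0.00378, f = 0.02818, h_2 = f(L/D)V²/2g = 780.7 m
Series → Q common, losses add: H = Σh = 787.4 m

H ≈ 787 m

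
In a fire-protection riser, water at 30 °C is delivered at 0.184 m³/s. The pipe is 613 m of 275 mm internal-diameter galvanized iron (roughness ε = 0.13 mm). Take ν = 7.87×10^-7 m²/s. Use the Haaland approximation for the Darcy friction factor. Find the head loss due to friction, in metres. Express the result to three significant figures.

V = 4Q/(πD²) = 4·0.184/(π·0.275²) = 3.098 m/s
Re = VD/ν = 3.098·0.275/7.87×10^-7 = 1.08×10^6 → turbulent
ε/D = 0.13/275 = 4.73×10^-4
Haaland: f = 0.01695
h_f = f(L/D)V²/(2g) = 0.01695·(613/0.275)·3.098²/(2·9.81) = 18.48 m

h_f ≈ 18.5 m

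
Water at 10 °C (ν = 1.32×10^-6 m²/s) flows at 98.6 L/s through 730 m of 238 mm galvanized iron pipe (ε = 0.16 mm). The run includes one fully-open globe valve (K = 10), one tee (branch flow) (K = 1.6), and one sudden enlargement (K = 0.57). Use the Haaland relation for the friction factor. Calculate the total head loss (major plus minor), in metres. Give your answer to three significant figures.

H_L ≈ 17.4 m

V = 4Q/(πD²) = 2.216 m/s; V²/2g = 0.2504 m
Re = 4.00×10^5, ε/D = 6.72×10^-4 → f = 0.01875 (Haaland)
Major: h_f = f(L/D)·V²/2g = 0.01875·3067·0.2504 = 14.40 m
Minor: ΣK = 12.2; h_m = ΣK·V²/2g = 3.047 m
Total H_L = 14.40 + 3.047 = 17.45 m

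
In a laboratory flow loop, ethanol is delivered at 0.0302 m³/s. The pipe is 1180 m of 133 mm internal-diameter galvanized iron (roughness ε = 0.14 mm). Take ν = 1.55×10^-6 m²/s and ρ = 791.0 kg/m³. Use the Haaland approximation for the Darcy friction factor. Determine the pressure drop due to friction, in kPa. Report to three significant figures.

Δp ≈ 351 kPa

V = 4Q/(πD²) = 4·0.0302/(π·0.133²) = 2.174 m/s
Re = VD/ν = 2.174·0.133/1.55×10^-6 = 1.87×10^5 → turbulent
ε/D = 0.14/133 = 0.00105
Haaland: f = 0.02120
h_f = f(L/D)V²/(2g) = 0.02120·(1180/0.133)·2.174²/(2·9.81) = 45.30 m
Δp = ρg·h_f = 791.0·9.81·45.30 = 351.5 kPa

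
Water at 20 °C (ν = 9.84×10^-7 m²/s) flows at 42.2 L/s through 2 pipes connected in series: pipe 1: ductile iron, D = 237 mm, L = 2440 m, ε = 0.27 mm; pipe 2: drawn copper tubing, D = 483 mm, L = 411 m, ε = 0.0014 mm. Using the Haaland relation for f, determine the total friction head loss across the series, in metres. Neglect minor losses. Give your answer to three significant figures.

H ≈ 10.3 m

Pipe 1: V = 0.9566 m/s, Re = 2.30×10^5, ε/D = 0.00114, f = 0.02131, h_1 = f(L/D)V²/2g = 10.23 m
Pipe 2: V = 0.2303 m/s, Re = 1.13×10^5, ε/D = 2.90×10^-6, f = 0.01739, h_2 = f(L/D)V²/2g = 0.04000 m
Series → Q common, losses add: H = Σh = 10.27 m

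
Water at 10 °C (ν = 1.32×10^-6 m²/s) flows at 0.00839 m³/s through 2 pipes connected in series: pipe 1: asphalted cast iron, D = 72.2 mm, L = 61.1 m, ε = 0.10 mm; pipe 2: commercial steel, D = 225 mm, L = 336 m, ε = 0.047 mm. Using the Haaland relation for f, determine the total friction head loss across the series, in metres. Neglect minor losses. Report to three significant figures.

H ≈ 4.25 m

Pipe 1: V = 2.049 m/s, Re = 1.12×10^5, ε/D = 0.00139, f = 0.02304, h_1 = f(L/D)V²/2g = 4.173 m
Pipe 2: V = 0.2110 m/s, Re = 3.60×10^4, ε/D = 2.09×10^-4, f = 0.02285, h_2 = f(L/D)V²/2g = 0.07743 m
Series → Q common, losses add: H = Σh = 4.251 m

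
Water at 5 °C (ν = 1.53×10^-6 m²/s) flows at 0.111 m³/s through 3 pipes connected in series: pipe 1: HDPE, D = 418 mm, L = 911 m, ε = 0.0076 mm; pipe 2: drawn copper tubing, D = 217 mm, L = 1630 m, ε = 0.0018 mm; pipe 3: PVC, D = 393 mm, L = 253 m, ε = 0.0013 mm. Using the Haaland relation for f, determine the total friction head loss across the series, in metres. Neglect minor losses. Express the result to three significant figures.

Pipe 1: V = 0.8089 m/s, Re = 2.21×10^5, ε/D = 1.82×10^-5, f = 0.01532, h_1 = f(L/D)V²/2g = 1.114 m
Pipe 2: V = 3.001 m/s, Re = 4.26×10^5, ε/D = 8.29×10^-6, f = 0.01353, h_2 = f(L/D)V²/2g = 46.66 m
Pipe 3: V = 0.9151 m/s, Re = 2.35×10^5, ε/D = 3.31×10^-6, f = 0.01504, h_3 = f(L/D)V²/2g = 0.4133 m
Series → Q common, losses add: H = Σh = 48.19 m

H ≈ 48.2 m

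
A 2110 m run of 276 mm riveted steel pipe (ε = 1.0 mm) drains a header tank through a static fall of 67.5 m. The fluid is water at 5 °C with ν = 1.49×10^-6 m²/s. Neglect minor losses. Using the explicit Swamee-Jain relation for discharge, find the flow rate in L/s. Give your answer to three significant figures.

Swamee-Jain (Type II): Q = -0.965·√(gD⁵h_f/L)·ln[ε/(3.7D) + √(3.17ν²L/(gD³h_f))]
√(gD⁵h_f/L) = √(9.81·0.276⁵·67.5/2110) = 0.02242
ε/(3.7D) = 9.79×10^-4; √(3.17ν²L/(gD³h_f)) = 3.27×10^-5
Q = -0.965·0.02242·ln(0.001012) = 0.1492 m³/s
Check: V = 2.49 m/s, Re = 4.62×10^5, f = 0.02798, h_f = 67.8 m ≈ 67.5 m ✓

Q ≈ 149 L/s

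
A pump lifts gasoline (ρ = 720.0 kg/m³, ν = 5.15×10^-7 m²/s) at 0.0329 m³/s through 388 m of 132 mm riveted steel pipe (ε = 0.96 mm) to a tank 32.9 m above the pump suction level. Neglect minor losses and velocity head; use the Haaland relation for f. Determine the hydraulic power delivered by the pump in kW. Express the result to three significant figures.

P_hyd ≈ 14.5 kW

V = 4Q/(πD²) = 2.404 m/s; Re = 6.16×10^5; ε/D = 0.00727; f = 0.03431
h_f = f(L/D)V²/2g = 29.71 m
Total head H = z + h_f = 32.9 + 29.71 = 62.61 m
P_hyd = ρgQH = 720.0·9.81·0.0329·62.61 = 14.55 kW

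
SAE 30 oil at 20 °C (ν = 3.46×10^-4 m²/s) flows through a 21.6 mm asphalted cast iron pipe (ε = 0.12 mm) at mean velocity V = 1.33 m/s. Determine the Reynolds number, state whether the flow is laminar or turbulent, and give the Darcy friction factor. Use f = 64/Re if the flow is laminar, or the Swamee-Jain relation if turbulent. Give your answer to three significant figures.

Re ≈ 83.0; laminar; f = 64/Re ≈ 0.771

Re = VD/ν = 1.330·0.0216/3.46×10^-4 = 83.0
Re < 2300 → laminar → f = 64/Re = 0.7708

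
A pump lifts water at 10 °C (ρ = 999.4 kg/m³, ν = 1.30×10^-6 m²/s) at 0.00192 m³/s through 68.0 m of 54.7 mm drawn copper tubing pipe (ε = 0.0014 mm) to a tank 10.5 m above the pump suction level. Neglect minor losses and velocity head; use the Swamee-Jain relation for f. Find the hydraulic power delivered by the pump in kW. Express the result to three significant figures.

P_hyd ≈ 0.216 kW

V = 4Q/(πD²) = 0.8170 m/s; Re = 3.44×10^4; ε/D = 2.56×10^-5; f = 0.02272
h_f = f(L/D)V²/2g = 0.9608 m
Total head H = z + h_f = 10.5 + 0.9608 = 11.46 m
P_hyd = ρgQH = 999.4·9.81·0.00192·11.46 = 0.2157 kW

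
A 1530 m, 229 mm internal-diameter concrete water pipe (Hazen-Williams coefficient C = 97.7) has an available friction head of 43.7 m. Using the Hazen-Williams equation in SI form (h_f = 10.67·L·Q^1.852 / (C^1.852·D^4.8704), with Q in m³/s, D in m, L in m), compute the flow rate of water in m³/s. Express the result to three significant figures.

Rearranging: Q = [h_f·C^1.852·D^4.8704 / (10.67·L)]^(1/1.852)
Q = [43.7·97.7^1.852·0.229^4.8704 / (10.67·1530)]^0.540 = 0.08268 m³/s

Q ≈ 0.0827 m³/s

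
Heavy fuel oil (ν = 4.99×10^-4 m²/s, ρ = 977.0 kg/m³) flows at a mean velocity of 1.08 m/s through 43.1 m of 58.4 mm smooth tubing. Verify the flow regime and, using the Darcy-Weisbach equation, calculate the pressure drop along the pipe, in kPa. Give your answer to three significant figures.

Re = VD/ν = 1.08·0.05840/4.99×10^-4 = 126 → laminar (Re < 2300)
f = 64/Re = 0.5063
h_f = f(L/D)V²/(2g) = 0.5063·(43.1/0.05840)·1.08²/(2·9.81) = 22.22 m
Δp = ρg·h_f = 977.0·9.81·22.22 = 212.9 kPa

Δp ≈ 213 kPa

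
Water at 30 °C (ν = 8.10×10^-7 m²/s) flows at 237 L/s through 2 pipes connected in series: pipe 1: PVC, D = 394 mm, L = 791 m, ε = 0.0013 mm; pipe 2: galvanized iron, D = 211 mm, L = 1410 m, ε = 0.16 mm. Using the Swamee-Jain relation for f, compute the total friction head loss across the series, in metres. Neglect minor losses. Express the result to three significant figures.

H ≈ 297 m

Pipe 1: V = 1.944 m/s, Re = 9.46×10^5, ε/D = 3.30×10^-6, f = 0.01180, h_1 = f(L/D)V²/2g = 4.561 m
Pipe 2: V = 6.778 m/s, Re = 1.77×10^6, ε/D = 7.58×10^-4, f = 0.01866, h_2 = f(L/D)V²/2g = 292.0 m
Series → Q common, losses add: H = Σh = 296.5 m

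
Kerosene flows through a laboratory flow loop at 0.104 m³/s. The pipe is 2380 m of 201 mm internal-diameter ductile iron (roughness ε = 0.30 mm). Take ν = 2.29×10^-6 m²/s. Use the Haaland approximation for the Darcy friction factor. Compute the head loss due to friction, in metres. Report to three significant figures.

V = 4Q/(πD²) = 4·0.104/(π·0.201²) = 3.278 m/s
Re = VD/ν = 3.278·0.201/2.29×10^-6 = 2.88×10^5 → turbulent
ε/D = 0.30/201 = 0.00149
Haaland: f = 0.02242
h_f = f(L/D)V²/(2g) = 0.02242·(2380/0.201)·3.278²/(2·9.81) = 145.3 m

h_f ≈ 145 m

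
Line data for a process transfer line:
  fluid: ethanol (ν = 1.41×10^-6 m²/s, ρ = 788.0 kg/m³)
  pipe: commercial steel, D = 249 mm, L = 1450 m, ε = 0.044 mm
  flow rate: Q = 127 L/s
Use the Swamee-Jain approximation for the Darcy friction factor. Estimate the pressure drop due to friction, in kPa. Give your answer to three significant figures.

V = 4Q/(πD²) = 4·0.127/(π·0.249²) = 2.608 m/s
Re = VD/ν = 2.608·0.249/1.41×10^-6 = 4.61×10^5 → turbulent
ε/D = 0.044/249 = 1.77×10^-4
Swamee-Jain: f = 0.01541
h_f = f(L/D)V²/(2g) = 0.01541·(1450/0.249)·2.608²/(2·9.81) = 31.10 m
Δp = ρg·h_f = 788.0·9.81·31.10 = 240.4 kPa

Δp ≈ 240 kPa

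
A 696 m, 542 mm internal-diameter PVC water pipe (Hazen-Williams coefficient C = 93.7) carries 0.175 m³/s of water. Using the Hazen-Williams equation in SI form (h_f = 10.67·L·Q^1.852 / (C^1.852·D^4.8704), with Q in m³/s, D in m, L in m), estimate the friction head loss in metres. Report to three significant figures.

h_f = 10.67·696·0.175^1.852 / (93.7^1.852·0.542^4.8704) = 1.296 m

h_f ≈ 1.30 m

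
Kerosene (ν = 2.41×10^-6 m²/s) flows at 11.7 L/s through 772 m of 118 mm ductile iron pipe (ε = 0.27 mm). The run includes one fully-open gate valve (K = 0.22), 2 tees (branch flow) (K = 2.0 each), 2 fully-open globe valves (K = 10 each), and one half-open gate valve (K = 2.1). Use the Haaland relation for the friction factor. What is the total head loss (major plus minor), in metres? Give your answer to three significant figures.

V = 4Q/(πD²) = 1.070 m/s; V²/2g = 0.05834 m
Re = 5.24×10^4, ε/D = 0.00229 → f = 0.02683 (Haaland)
Major: h_f = f(L/D)·V²/2g = 0.02683·6542·0.05834 = 10.24 m
Minor: ΣK = 26.3; h_m = ΣK·V²/2g = 1.536 m
Total H_L = 10.24 + 1.536 = 11.78 m

H_L ≈ 11.8 m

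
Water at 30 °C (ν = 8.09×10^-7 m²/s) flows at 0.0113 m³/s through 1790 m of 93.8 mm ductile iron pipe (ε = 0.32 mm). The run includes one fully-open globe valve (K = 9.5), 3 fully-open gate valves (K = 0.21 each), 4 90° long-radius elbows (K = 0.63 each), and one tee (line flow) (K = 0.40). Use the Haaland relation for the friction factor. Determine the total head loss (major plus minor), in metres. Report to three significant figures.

V = 4Q/(πD²) = 1.635 m/s; V²/2g = 0.1363 m
Re = 1.90×10^5, ε/D = 0.00341 → f = 0.02777 (Haaland)
Major: h_f = f(L/D)·V²/2g = 0.02777·19083·0.1363 = 72.23 m
Minor: ΣK = 13.1; h_m = ΣK·V²/2g = 1.779 m
Total H_L = 72.23 + 1.779 = 74.01 m

H_L ≈ 74.0 m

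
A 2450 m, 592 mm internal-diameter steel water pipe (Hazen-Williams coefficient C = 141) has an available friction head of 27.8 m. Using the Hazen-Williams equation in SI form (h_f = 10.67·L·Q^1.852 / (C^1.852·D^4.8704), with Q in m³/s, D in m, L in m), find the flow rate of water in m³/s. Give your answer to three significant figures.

Q ≈ 0.881 m³/s

Rearranging: Q = [h_f·C^1.852·D^4.8704 / (10.67·L)]^(1/1.852)
Q = [27.8·141^1.852·0.592^4.8704 / (10.67·2450)]^0.540 = 0.8811 m³/s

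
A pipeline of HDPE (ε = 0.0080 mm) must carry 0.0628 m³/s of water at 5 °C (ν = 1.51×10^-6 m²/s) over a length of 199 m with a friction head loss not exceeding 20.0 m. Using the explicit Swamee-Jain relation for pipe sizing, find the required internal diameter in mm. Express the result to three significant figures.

D ≈ 138 mm

Swamee-Jain (Type III): D = 0.66·[ε^1.25·(LQ²/(gh_f))^4.75 + ν·Q^9.4·(L/(gh_f))^5.2]^0.04
LQ²/(gh_f) = 0.004000; L/(gh_f) = 1.014
Term 1 = ε^1.25·(…)^4.75 = 1.73×10^-18; Term 2 = ν·Q^9.4·(…)^5.2 = 8.16×10^-18
D = 0.66·(1.73×10^-18 + 8.16×10^-18)^0.04 = 0.1378 m = 138 mm
Check: V = 4.21 m/s, Re = 3.84×10^5, f = 0.01447, h_f = 18.9 m ≈ 20.0 m ✓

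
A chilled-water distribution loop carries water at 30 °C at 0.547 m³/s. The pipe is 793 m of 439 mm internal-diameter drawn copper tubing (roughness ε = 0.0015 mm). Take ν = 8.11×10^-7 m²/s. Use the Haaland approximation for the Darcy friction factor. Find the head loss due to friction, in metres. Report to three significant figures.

V = 4Q/(πD²) = 4·0.547/(π·0.439²) = 3.614 m/s
Re = VD/ν = 3.614·0.439/8.11×10^-7 = 1.96×10^6 → turbulent
ε/D = 0.0015/439 = 3.42×10^-6
Haaland: f = 0.01047
h_f = f(L/D)V²/(2g) = 0.01047·(793/0.439)·3.614²/(2·9.81) = 12.59 m

h_f ≈ 12.6 m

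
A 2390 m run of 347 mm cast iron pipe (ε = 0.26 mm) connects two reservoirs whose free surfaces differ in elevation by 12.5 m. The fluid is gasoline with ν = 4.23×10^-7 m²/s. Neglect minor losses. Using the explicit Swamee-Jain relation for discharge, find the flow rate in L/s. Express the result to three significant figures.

Swamee-Jain (Type II): Q = -0.965·√(gD⁵h_f/L)·ln[ε/(3.7D) + √(3.17ν²L/(gD³h_f))]
√(gD⁵h_f/L) = √(9.81·0.347⁵·12.5/2390) = 0.01607
ε/(3.7D) = 2.03×10^-4; √(3.17ν²L/(gD³h_f)) = 1.63×10^-5
Q = -0.965·0.01607·ln(2.188×10^-4) = 0.1307 m³/s
Check: V = 1.38 m/s, Re = 1.13×10^6, f = 0.01875, h_f = 12.6 m ≈ 12.5 m ✓

Q ≈ 131 L/s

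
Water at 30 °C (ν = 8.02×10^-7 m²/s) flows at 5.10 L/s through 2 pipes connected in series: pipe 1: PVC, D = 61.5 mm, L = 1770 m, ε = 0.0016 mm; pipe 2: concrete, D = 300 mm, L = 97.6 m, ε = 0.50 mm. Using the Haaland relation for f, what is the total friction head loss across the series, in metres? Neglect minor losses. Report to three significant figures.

H ≈ 73.4 m

Pipe 1: V = 1.717 m/s, Re = 1.32×10^5, ε/D = 2.60×10^-5, f = 0.01697, h_1 = f(L/D)V²/2g = 73.36 m
Pipe 2: V = 0.07215 m/s, Re = 2.70×10^4, ε/D = 0.00167, f = 0.02753, h_2 = f(L/D)V²/2g = 0.002377 m
Series → Q common, losses add: H = Σh = 73.36 m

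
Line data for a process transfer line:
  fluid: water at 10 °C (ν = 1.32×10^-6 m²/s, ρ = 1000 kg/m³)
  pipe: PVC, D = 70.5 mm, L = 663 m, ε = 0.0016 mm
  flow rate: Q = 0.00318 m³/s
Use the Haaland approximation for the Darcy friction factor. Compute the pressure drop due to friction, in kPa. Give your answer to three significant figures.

Δp ≈ 66.9 kPa

V = 4Q/(πD²) = 4·0.00318/(π·0.0705²) = 0.8146 m/s
Re = VD/ν = 0.8146·0.0705/1.32×10^-6 = 4.35×10^4 → turbulent
ε/D = 0.0016/70.5 = 2.27×10^-5
Haaland: f = 0.02143
h_f = f(L/D)V²/(2g) = 0.02143·(663/0.0705)·0.8146²/(2·9.81) = 6.816 m
Δp = ρg·h_f = 1000·9.81·6.816 = 66.86 kPa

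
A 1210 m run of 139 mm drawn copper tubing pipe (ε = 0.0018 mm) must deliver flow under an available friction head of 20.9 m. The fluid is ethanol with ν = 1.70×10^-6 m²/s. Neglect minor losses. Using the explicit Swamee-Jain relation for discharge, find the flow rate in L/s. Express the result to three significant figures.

Swamee-Jain (Type II): Q = -0.965·√(gD⁵h_f/L)·ln[ε/(3.7D) + √(3.17ν²L/(gD³h_f))]
√(gD⁵h_f/L) = √(9.81·0.139⁵·20.9/1210) = 0.002965
ε/(3.7D) = 3.50×10^-6; √(3.17ν²L/(gD³h_f)) = 1.42×10^-4
Q = -0.965·0.002965·ln(1.454×10^-4) = 0.02528 m³/s
Check: V = 1.67 m/s, Re = 1.36×10^5, f = 0.01686, h_f = 20.8 m ≈ 20.9 m ✓

Q ≈ 25.3 L/s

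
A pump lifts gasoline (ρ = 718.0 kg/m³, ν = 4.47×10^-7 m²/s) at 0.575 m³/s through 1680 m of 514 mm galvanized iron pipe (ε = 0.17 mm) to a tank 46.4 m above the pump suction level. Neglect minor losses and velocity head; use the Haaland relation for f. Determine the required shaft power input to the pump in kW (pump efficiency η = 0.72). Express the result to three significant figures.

P_shaft ≈ 372 kW

V = 4Q/(πD²) = 2.771 m/s; Re = 3.19×10^6; ε/D = 3.31×10^-4; f = 0.01548
h_f = f(L/D)V²/2g = 19.80 m
Total head H = z + h_f = 46.4 + 19.80 = 66.20 m
P_hyd = ρgQH = 718.0·9.81·0.575·66.20 = 268.1 kW
P_shaft = P_hyd/η = 268.1/0.72 = 372.4 kW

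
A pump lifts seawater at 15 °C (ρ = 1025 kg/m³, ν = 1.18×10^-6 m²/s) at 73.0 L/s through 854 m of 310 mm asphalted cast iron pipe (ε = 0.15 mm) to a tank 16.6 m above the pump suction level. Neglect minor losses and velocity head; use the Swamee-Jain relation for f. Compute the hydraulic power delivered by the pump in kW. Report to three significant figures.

V = 4Q/(πD²) = 0.9672 m/s; Re = 2.54×10^5; ε/D = 4.84×10^-4; f = 0.01847
h_f = f(L/D)V²/2g = 2.425 m
Total head H = z + h_f = 16.6 + 2.425 = 19.03 m
P_hyd = ρgQH = 1025·9.81·0.0730·19.03 = 13.97 kW

P_hyd ≈ 14.0 kW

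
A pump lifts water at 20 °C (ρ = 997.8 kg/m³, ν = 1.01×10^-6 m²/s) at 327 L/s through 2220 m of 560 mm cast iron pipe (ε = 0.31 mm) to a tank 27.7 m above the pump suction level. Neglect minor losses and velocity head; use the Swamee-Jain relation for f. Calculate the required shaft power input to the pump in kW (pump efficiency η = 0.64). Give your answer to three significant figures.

V = 4Q/(πD²) = 1.328 m/s; Re = 7.36×10^5; ε/D = 5.54×10^-4; f = 0.01782
h_f = f(L/D)V²/2g = 6.347 m
Total head H = z + h_f = 27.7 + 6.347 = 34.05 m
P_hyd = ρgQH = 997.8·9.81·0.327·34.05 = 109.0 kW
P_shaft = P_hyd/η = 109.0/0.64 = 170.3 kW

P_shaft ≈ 170 kW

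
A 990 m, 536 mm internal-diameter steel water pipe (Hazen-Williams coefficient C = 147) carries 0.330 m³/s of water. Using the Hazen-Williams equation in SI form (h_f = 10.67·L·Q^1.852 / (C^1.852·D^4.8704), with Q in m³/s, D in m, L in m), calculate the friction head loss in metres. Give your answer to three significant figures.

h_f = 10.67·990·0.330^1.852 / (147^1.852·0.536^4.8704) = 2.737 m

h_f ≈ 2.74 m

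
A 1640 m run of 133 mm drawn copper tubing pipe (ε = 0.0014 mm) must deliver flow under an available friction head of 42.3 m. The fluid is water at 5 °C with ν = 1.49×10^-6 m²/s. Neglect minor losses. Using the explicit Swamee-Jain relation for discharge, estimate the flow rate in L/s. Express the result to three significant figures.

Q ≈ 28.5 L/s

Swamee-Jain (Type II): Q = -0.965·√(gD⁵h_f/L)·ln[ε/(3.7D) + √(3.17ν²L/(gD³h_f))]
√(gD⁵h_f/L) = √(9.81·0.133⁵·42.3/1640) = 0.003245
ε/(3.7D) = 2.84×10^-6; √(3.17ν²L/(gD³h_f)) = 1.09×10^-4
Q = -0.965·0.003245·ln(1.116×10^-4) = 0.02850 m³/s
Check: V = 2.05 m/s, Re = 1.83×10^5, f = 0.01589, h_f = 42.0 m ≈ 42.3 m ✓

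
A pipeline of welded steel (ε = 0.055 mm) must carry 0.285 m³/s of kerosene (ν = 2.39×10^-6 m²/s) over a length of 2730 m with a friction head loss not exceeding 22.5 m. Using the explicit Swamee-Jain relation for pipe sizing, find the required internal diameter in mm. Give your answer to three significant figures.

D ≈ 421 mm

Swamee-Jain (Type III): D = 0.66·[ε^1.25·(LQ²/(gh_f))^4.75 + ν·Q^9.4·(L/(gh_f))^5.2]^0.04
LQ²/(gh_f) = 1.005; L/(gh_f) = 12.37
Term 1 = ε^1.25·(…)^4.75 = 4.84×10^-6; Term 2 = ν·Q^9.4·(…)^5.2 = 8.59×10^-6
D = 0.66·(4.84×10^-6 + 8.59×10^-6)^0.04 = 0.4214 m = 421 mm
Check: V = 2.04 m/s, Re = 3.60×10^5, f = 0.01537, h_f = 21.2 m ≈ 22.5 m ✓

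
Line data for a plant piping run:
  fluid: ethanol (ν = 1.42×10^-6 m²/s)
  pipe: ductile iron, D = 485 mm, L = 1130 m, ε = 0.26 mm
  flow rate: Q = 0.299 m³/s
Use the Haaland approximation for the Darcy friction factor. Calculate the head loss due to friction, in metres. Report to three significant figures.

h_f ≈ 5.52 m

V = 4Q/(πD²) = 4·0.299/(π·0.485²) = 1.618 m/s
Re = VD/ν = 1.618·0.485/1.42×10^-6 = 5.53×10^5 → turbulent
ε/D = 0.26/485 = 5.36×10^-4
Haaland: f = 0.01773
h_f = f(L/D)V²/(2g) = 0.01773·(1130/0.485)·1.618²/(2·9.81) = 5.515 m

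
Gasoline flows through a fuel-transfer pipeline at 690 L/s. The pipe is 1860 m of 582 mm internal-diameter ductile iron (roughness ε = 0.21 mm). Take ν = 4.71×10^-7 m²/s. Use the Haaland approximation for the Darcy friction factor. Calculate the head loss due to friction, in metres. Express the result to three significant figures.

h_f ≈ 17.3 m

V = 4Q/(πD²) = 4·0.690/(π·0.582²) = 2.594 m/s
Re = VD/ν = 2.594·0.582/4.71×10^-7 = 3.20×10^6 → turbulent
ε/D = 0.21/582 = 3.61×10^-4
Haaland: f = 0.01575
h_f = f(L/D)V²/(2g) = 0.01575·(1860/0.582)·2.594²/(2·9.81) = 17.26 m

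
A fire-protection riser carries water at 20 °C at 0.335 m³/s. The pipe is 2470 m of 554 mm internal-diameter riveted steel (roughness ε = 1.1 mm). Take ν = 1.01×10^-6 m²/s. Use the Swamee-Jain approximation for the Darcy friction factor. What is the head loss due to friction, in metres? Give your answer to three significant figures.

h_f ≈ 10.4 m

V = 4Q/(πD²) = 4·0.335/(π·0.554²) = 1.390 m/s
Re = VD/ν = 1.390·0.554/1.01×10^-6 = 7.62×10^5 → turbulent
ε/D = 1.1/554 = 0.00199
Swamee-Jain: f = 0.02371
h_f = f(L/D)V²/(2g) = 0.02371·(2470/0.554)·1.390²/(2·9.81) = 10.41 m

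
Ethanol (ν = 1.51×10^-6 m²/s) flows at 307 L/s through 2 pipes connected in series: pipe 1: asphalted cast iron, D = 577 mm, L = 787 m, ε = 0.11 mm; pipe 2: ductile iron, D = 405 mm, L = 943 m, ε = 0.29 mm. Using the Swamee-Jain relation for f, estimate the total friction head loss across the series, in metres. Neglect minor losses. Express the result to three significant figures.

H ≈ 14.2 m

Pipe 1: V = 1.174 m/s, Re = 4.49×10^5, ε/D = 1.91×10^-4, f = 0.01558, h_1 = f(L/D)V²/2g = 1.493 m
Pipe 2: V = 2.383 m/s, Re = 6.39×10^5, ε/D = 7.16×10^-4, f = 0.01884, h_2 = f(L/D)V²/2g = 12.70 m
Series → Q common, losses add: H = Σh = 14.19 m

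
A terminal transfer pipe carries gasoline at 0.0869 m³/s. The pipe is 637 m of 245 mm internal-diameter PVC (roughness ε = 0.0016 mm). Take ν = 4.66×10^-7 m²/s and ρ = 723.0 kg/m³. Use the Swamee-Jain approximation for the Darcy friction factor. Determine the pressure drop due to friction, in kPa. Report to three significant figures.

Δp ≈ 37.8 kPa

V = 4Q/(πD²) = 4·0.0869/(π·0.245²) = 1.843 m/s
Re = VD/ν = 1.843·0.245/4.66×10^-7 = 9.69×10^5 → turbulent
ε/D = 0.0016/245 = 6.53×10^-6
Swamee-Jain: f = 0.01183
h_f = f(L/D)V²/(2g) = 0.01183·(637/0.245)·1.843²/(2·9.81) = 5.326 m
Δp = ρg·h_f = 723.0·9.81·5.326 = 37.77 kPa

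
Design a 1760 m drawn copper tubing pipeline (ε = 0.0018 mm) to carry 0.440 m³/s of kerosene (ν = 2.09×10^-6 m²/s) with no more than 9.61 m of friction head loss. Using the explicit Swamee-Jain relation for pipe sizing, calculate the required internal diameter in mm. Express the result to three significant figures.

Swamee-Jain (Type III): D = 0.66·[ε^1.25·(LQ²/(gh_f))^4.75 + ν·Q^9.4·(L/(gh_f))^5.2]^0.04
LQ²/(gh_f) = 3.614; L/(gh_f) = 18.67
Term 1 = ε^1.25·(…)^4.75 = 2.95×10^-5; Term 2 = ν·Q^9.4·(…)^5.2 = 0.00379
D = 0.66·(2.95×10^-5 + 0.00379)^0.04 = 0.5282 m = 528 mm
Check: V = 2.01 m/s, Re = 5.07×10^5, f = 0.01311, h_f = 8.98 m ≈ 9.61 m ✓

D ≈ 528 mm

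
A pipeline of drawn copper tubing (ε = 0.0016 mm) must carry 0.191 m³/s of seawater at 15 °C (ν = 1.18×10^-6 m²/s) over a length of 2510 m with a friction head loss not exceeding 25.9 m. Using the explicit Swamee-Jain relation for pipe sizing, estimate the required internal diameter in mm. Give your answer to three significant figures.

Swamee-Jain (Type III): D = 0.66·[ε^1.25·(LQ²/(gh_f))^4.75 + ν·Q^9.4·(L/(gh_f))^5.2]^0.04
LQ²/(gh_f) = 0.3604; L/(gh_f) = 9.879
Term 1 = ε^1.25·(…)^4.75 = 4.46×10^-10; Term 2 = ν·Q^9.4·(…)^5.2 = 3.06×10^-8
D = 0.66·(4.46×10^-10 + 3.06×10^-8)^0.04 = 0.3306 m = 331 mm
Check: V = 2.23 m/s, Re = 6.23×10^5, f = 0.01268, h_f = 24.3 m ≈ 25.9 m ✓

D ≈ 331 mm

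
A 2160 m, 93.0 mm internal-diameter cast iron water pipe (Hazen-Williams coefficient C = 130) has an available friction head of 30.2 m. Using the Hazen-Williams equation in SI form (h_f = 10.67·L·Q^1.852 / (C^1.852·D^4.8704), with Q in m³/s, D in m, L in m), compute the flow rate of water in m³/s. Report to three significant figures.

Rearranging: Q = [h_f·C^1.852·D^4.8704 / (10.67·L)]^(1/1.852)
Q = [30.2·130^1.852·0.0930^4.8704 / (10.67·2160)]^0.540 = 0.006995 m³/s

Q ≈ 0.00699 m³/s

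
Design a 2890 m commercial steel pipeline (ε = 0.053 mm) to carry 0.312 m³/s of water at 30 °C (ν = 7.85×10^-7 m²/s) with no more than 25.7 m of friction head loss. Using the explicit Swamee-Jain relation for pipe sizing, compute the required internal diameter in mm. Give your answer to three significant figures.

Swamee-Jain (Type III): D = 0.66·[ε^1.25·(LQ²/(gh_f))^4.75 + ν·Q^9.4·(L/(gh_f))^5.2]^0.04
LQ²/(gh_f) = 1.116; L/(gh_f) = 11.46
Term 1 = ε^1.25·(…)^4.75 = 7.61×10^-6; Term 2 = ν·Q^9.4·(…)^5.2 = 4.45×10^-6
D = 0.66·(7.61×10^-6 + 4.45×10^-6)^0.04 = 0.4196 m = 420 mm
Check: V = 2.26 m/s, Re = 1.21×10^6, f = 0.01370, h_f = 24.5 m ≈ 25.7 m ✓

D ≈ 420 mm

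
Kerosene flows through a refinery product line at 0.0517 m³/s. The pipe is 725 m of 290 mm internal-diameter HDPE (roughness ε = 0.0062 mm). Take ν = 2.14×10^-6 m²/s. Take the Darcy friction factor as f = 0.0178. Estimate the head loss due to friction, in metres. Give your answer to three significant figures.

h_f ≈ 1.39 m

V = 4Q/(πD²) = 4·0.0517/(π·0.290²) = 0.7827 m/s
h_f = f(L/D)V²/(2g) = 0.01780·(725/0.290)·0.7827²/(2·9.81) = 1.390 m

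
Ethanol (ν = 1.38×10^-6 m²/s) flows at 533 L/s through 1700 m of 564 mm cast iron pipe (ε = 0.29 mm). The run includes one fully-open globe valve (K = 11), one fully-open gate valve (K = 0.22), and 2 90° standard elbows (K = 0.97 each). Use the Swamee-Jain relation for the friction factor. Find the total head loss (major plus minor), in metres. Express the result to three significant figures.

H_L ≈ 15.3 m

V = 4Q/(πD²) = 2.133 m/s; V²/2g = 0.2320 m
Re = 8.72×10^5, ε/D = 5.14×10^-4 → f = 0.01747 (Swamee-Jain)
Major: h_f = f(L/D)·V²/2g = 0.01747·3014·0.2320 = 12.22 m
Minor: ΣK = 13.2; h_m = ΣK·V²/2g = 3.053 m
Total H_L = 12.22 + 3.053 = 15.27 m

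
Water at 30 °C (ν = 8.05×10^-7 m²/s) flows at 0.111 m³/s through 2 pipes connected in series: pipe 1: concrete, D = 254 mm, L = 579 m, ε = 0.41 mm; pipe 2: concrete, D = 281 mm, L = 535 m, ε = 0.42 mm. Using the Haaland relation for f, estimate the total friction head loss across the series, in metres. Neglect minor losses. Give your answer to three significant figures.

Pipe 1: V = 2.191 m/s, Re = 6.91×10^5, ε/D = 0.00161, f = 0.02246, h_1 = f(L/D)V²/2g = 12.52 m
Pipe 2: V = 1.790 m/s, Re = 6.25×10^5, ε/D = 0.00149, f = 0.02207, h_2 = f(L/D)V²/2g = 6.860 m
Series → Q common, losses add: H = Σh = 19.38 m

H ≈ 19.4 m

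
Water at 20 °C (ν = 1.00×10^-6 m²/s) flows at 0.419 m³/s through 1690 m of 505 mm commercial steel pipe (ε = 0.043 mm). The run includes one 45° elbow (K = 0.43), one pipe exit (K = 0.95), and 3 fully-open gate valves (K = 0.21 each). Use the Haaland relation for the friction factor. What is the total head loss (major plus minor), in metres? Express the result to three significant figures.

V = 4Q/(πD²) = 2.092 m/s; V²/2g = 0.2230 m
Re = 1.06×10^6, ε/D = 8.51×10^-5 → f = 0.01304 (Haaland)
Major: h_f = f(L/D)·V²/2g = 0.01304·3347·0.2230 = 9.733 m
Minor: ΣK = 2.01; h_m = ΣK·V²/2g = 0.4483 m
Total H_L = 9.733 + 0.4483 = 10.18 m

H_L ≈ 10.2 m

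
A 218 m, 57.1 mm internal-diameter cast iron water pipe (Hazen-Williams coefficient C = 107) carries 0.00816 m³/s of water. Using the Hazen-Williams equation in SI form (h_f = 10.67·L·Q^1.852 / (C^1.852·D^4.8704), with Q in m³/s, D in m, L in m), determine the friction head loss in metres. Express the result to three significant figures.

h_f = 10.67·218·0.00816^1.852 / (107^1.852·0.0571^4.8704) = 62.57 m

h_f ≈ 62.6 m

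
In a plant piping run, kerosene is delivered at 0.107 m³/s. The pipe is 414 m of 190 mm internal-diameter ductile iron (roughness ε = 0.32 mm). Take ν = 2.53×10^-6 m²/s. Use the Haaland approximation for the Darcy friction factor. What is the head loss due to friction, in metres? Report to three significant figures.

V = 4Q/(πD²) = 4·0.107/(π·0.190²) = 3.774 m/s
Re = VD/ν = 3.774·0.190/2.53×10^-6 = 2.83×10^5 → turbulent
ε/D = 0.32/190 = 0.00168
Haaland: f = 0.02306
h_f = f(L/D)V²/(2g) = 0.02306·(414/0.190)·3.774²/(2·9.81) = 36.48 m

h_f ≈ 36.5 m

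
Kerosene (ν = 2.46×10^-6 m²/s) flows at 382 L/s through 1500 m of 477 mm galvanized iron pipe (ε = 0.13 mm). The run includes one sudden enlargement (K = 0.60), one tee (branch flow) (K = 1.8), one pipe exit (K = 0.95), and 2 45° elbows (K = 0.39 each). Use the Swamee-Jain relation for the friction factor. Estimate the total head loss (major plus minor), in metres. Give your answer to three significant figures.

H_L ≈ 13.0 m

V = 4Q/(πD²) = 2.138 m/s; V²/2g = 0.2329 m
Re = 4.14×10^5, ε/D = 2.73×10^-4 → f = 0.01639 (Swamee-Jain)
Major: h_f = f(L/D)·V²/2g = 0.01639·3145·0.2329 = 12.00 m
Minor: ΣK = 4.13; h_m = ΣK·V²/2g = 0.9619 m
Total H_L = 12.00 + 0.9619 = 12.96 m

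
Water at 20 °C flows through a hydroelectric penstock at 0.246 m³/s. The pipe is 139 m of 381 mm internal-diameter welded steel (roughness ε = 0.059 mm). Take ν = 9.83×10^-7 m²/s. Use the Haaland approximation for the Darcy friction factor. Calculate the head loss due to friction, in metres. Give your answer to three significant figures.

V = 4Q/(πD²) = 4·0.246/(π·0.381²) = 2.158 m/s
Re = VD/ν = 2.158·0.381/9.83×10^-7 = 8.36×10^5 → turbulent
ε/D = 0.059/381 = 1.55×10^-4
Haaland: f = 0.01423
h_f = f(L/D)V²/(2g) = 0.01423·(139/0.381)·2.158²/(2·9.81) = 1.232 m

h_f ≈ 1.23 m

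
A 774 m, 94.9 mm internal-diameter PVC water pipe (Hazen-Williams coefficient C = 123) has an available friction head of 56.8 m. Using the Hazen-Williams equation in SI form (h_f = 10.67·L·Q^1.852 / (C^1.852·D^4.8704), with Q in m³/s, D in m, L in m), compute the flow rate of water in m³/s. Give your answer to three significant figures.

Q ≈ 0.0171 m³/s

Rearranging: Q = [h_f·C^1.852·D^4.8704 / (10.67·L)]^(1/1.852)
Q = [56.8·123^1.852·0.0949^4.8704 / (10.67·774)]^0.540 = 0.01709 m³/s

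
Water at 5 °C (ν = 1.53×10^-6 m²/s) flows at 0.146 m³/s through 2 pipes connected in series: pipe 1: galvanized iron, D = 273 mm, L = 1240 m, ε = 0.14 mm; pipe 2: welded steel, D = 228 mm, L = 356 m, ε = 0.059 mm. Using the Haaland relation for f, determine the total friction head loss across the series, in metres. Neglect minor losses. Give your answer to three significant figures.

Pipe 1: V = 2.494 m/s, Re = 4.45×10^5, ε/D = 5.13×10^-4, f = 0.01775, h_1 = f(L/D)V²/2g = 25.57 m
Pipe 2: V = 3.576 m/s, Re = 5.33×10^5, ε/D = 2.59×10^-4, f = 0.01574, h_2 = f(L/D)V²/2g = 16.02 m
Series → Q common, losses add: H = Σh = 41.59 m

H ≈ 41.6 m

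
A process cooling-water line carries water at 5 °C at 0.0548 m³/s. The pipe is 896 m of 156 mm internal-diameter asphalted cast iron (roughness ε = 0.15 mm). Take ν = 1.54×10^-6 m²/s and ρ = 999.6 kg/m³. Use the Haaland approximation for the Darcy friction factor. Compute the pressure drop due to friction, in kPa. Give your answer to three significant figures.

Δp ≈ 481 kPa

V = 4Q/(πD²) = 4·0.0548/(π·0.156²) = 2.867 m/s
Re = VD/ν = 2.867·0.156/1.54×10^-6 = 2.90×10^5 → turbulent
ε/D = 0.15/156 = 9.62×10^-4
Haaland: f = 0.02039
h_f = f(L/D)V²/(2g) = 0.02039·(896/0.156)·2.867²/(2·9.81) = 49.06 m
Δp = ρg·h_f = 999.6·9.81·49.06 = 481.1 kPa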